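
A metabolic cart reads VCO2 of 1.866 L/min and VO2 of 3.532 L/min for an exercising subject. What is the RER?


RER = VCO2 / VO2 = 1.866 / 3.532 = 0.5283

0.5283


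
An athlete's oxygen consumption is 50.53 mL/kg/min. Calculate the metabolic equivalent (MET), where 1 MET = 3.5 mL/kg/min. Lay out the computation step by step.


MET = VO2 / 3.5
= 50.53 / 3.5
= 14.44 METs

14.44 METs


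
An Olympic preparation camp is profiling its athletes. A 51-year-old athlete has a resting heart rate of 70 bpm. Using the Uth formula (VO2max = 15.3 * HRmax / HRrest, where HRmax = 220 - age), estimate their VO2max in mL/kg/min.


HRmax = 220 - 51 = 169 bpm
Ratio = HRmax / HRrest = 169 / 70 = 2.4143
VO2max = 15.3 * 2.4143 = 36.94 mL/kg/min

36.94 mL/kg/min


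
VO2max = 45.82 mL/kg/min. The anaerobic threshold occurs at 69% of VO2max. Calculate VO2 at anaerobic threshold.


AT fraction = 69 / 100 = 0.69
AT VO2 = 45.82 * 0.69
= 31.62 mL/kg/min

31.62 mL/kg/min


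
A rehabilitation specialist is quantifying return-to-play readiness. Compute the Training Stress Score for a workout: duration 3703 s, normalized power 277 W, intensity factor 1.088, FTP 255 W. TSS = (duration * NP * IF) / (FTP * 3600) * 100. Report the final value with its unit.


Product = 3703 * 277 * 1.088 = 1115995.328
Base = 255 * 3600 = 918000
TSS = 1115995.328 / 918000 * 100 = 121.57

121.57 TSS


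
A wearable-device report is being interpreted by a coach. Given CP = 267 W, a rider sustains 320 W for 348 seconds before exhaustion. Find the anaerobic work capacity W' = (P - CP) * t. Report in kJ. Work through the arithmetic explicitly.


Excess power = 320 - 267 = 53 W
Work above CP = 53 * 348 = 18444 J
W' = 18.444 kJ

18.444 kJ


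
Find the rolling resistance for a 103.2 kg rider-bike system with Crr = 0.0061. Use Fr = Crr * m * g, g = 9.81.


m * g = 103.2 * 9.81 = 1012.392 N
Fr = 0.0061 * 1012.392 = 6.176 N

6.176 N


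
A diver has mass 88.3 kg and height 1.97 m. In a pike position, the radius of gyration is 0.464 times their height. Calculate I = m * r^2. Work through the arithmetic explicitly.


r = 0.464 * 1.97 = 0.91408 m
I = m * r^2 = 88.3 * 0.835542 = 73.778 kg*m^2

73.778 kg*m^2


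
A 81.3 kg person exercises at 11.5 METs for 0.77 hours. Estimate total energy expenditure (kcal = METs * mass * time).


Energy = METs * mass(kg) * time(h)
= 11.5 * 81.3 * 0.77
= 719.91 kcal

719.91 kcal


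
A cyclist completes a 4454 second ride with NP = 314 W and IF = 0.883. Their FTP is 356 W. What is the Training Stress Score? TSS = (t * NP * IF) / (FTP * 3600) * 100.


t * NP * IF = 4454 * 314 * 0.883 = 1234924.948
FTP * 3600 = 1281600
TSS = (1234924.948 / 1281600) * 100 = 96.36

96.36 TSS


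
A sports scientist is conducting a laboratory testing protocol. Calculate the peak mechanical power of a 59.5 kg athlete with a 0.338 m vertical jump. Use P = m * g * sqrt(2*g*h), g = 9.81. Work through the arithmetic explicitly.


First, sqrt(2gh) = sqrt(2 * 9.81 * 0.338)
= sqrt(6.63156) = 2.575182 m/s
Power = 59.5 * 9.81 * 2.575182 = 1503.12 W

1503.12 W


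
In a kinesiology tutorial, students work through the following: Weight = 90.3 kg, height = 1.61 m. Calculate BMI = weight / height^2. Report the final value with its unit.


height^2 = 1.61^2 = 2.5921
BMI = 90.3 / 2.5921 = 34.84 kg/m^2

34.84 kg/m^2


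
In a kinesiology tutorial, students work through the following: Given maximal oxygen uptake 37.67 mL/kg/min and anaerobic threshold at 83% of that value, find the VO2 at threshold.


Percentage as decimal = 0.83
VO2 at AT = 37.67 * 0.83 = 31.27 mL/kg/min

31.27 mL/kg/min


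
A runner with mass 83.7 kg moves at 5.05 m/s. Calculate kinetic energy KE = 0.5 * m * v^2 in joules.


v^2 = 5.05^2 = 25.5025
KE = 0.5 * 83.7 * 25.5025
= 1067.28 J

1067.28 J


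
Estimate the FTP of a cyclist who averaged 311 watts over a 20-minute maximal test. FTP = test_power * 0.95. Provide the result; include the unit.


FTP = 311 * 0.95 = 295.45 W

295.45 W


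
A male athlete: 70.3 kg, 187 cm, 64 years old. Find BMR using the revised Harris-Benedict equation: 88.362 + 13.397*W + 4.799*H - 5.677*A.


Intercept = 88.362
Weight contribution = 13.397 * 70.3 = 941.8091
Height contribution = 4.799 * 187 = 897.413
Age contribution = 5.677 * 64 = 363.328
BMR = 88.362 + 941.8091 + 897.413 - 363.328
= 1564.26 kcal/day

1564.26 kcal/day


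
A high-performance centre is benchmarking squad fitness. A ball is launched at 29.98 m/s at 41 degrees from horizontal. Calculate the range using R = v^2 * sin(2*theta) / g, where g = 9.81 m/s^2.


sin(2 * 41) = sin(82) = 0.990268
v^2 = 29.98^2 = 898.8004
R = 898.8004 * 0.990268 / 9.81
= 90.729 m

90.729 m


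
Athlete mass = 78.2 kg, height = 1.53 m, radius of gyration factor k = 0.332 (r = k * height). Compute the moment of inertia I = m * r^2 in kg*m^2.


r = k * height = 0.332 * 1.53 = 0.50796 m
r^2 = 0.50796^2 = 0.258023
I = 78.2 * 0.258023 = 20.177 kg*m^2

20.177 kg*m^2


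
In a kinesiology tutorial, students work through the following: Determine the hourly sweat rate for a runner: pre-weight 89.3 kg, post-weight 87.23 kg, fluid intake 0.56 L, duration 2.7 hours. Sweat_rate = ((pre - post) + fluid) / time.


Mass lost = 89.3 - 87.23 = 2.07 kg
Add fluid consumed: 2.07 + 0.56 = 2.63 L total sweat
Sweat rate = 2.63 / 2.7 = 0.974 L/h

0.974 L/h


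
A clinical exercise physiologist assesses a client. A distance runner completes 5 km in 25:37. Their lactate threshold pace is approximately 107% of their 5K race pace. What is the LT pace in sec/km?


Convert to seconds: 25 min 37 s = 1537 s
Pace per km = 1537 / 5 = 307.4 s/km
LT pace = 307.4 * 1.07 = 328.92 s/km

328.92 s/km


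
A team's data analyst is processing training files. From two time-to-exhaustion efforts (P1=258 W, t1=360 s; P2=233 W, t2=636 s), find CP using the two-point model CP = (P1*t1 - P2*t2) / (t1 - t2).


Work in trial 1 = 92880 J
Work in trial 2 = 148188 J
Delta work = -55308 J
Delta time = -276 s
CP = -55308 / -276 = 200.39 W

200.39 W


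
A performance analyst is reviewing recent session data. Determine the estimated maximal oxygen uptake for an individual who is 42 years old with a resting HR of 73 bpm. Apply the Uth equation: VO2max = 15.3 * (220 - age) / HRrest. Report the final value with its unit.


HRmax = 220 - 42 = 178
VO2max = 15.3 * (178 / 73)
= 15.3 * 2.4384
= 37.31 mL/kg/min

37.31 mL/kg/min


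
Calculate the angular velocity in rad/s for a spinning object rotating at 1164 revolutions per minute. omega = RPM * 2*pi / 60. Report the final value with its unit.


omega = RPM * 2*pi / 60
= 1164 * 6.28318531 / 60
= 121.894 rad/s

121.894 rad/s


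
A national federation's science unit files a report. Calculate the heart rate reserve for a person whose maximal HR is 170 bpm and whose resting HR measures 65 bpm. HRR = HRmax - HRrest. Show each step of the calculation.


HRmax = 170 bpm
HRrest = 65 bpm
HRR = 170 - 65 = 105 bpm

105 bpm


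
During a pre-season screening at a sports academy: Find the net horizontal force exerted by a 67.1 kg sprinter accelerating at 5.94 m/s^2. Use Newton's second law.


Newton's second law: F = m * a
F = 67.1 * 5.94 = 398.57 N

398.57 N


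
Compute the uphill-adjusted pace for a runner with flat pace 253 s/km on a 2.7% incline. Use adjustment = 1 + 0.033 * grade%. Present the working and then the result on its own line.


Adjustment factor = 1 + 0.033 * 2.7 = 1.0891
Grade-adjusted pace = 253 * 1.0891 = 275.54 s/km

275.54 s/km


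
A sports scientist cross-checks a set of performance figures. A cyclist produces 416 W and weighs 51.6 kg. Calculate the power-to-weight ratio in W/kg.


P/W = power / mass
= 416 / 51.6
= 8.062 W/kg

8.062 W/kg


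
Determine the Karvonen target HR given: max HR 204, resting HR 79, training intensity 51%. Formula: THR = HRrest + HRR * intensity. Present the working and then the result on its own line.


HRR = HRmax - HRrest = 204 - 79 = 125
THR = 79 + 125 * 0.51
= 142.75 bpm

142.75 bpm


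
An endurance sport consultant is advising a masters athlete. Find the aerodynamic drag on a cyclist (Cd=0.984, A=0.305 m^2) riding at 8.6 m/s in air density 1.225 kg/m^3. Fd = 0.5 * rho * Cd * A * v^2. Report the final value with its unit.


Fd = 0.5 * 1.225 * 0.984 * 0.305 * 8.6^2
= 0.5 * 1.225 * 0.984 * 0.305 * 73.96
= 13.596 N

13.596 N


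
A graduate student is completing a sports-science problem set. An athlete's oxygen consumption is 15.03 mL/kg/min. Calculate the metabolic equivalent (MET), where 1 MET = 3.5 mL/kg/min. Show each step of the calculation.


MET = VO2 / 3.5
= 15.03 / 3.5
= 4.29 METs

4.29 METs


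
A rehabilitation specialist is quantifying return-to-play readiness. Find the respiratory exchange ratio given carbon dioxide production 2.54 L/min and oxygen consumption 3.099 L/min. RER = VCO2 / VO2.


VCO2 = 2.54 L/min
VO2 = 3.099 L/min
RER = 2.54 / 3.099 = 0.8196

0.8196


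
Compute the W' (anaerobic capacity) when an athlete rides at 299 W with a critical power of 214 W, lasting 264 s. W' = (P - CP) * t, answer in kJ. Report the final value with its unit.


Above-CP power = 85 W
Duration = 264 s
W' = 85 * 264 = 22440 J
Convert: 22440 / 1000 = 22.44 kJ

22.44 kJ


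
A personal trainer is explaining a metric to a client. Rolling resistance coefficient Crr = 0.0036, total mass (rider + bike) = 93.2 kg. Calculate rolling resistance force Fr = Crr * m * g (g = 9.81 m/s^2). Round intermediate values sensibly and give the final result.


Fr = Crr * m * g
= 0.0036 * 93.2 * 9.81
= 3.291 N

3.291 N


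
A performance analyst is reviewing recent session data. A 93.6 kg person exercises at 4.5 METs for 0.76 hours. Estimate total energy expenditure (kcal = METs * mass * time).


Energy = METs * mass(kg) * time(h)
= 4.5 * 93.6 * 0.76
= 320.11 kcal

320.11 kcal


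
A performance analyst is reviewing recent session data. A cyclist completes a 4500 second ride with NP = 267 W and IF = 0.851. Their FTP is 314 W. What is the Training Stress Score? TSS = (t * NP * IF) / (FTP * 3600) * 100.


t * NP * IF = 4500 * 267 * 0.851 = 1022476.5
FTP * 3600 = 1130400
TSS = (1022476.5 / 1130400) * 100 = 90.45

90.45 TSS


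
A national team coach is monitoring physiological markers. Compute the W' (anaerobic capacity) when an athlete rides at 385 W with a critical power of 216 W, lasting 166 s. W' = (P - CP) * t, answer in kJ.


Above-CP power = 169 W
Duration = 166 s
W' = 169 * 166 = 28054 J
Convert: 28054 / 1000 = 28.054 kJ

28.054 kJ


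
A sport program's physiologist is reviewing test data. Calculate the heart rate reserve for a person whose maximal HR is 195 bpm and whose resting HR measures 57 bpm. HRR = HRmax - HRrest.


HRmax = 195 bpm
HRrest = 57 bpm
HRR = 195 - 57 = 138 bpm

138 bpm


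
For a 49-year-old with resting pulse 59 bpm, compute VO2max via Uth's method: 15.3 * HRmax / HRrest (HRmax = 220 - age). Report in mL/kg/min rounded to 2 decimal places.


Step 1: HRmax = 220 - 49 = 171 bpm
Step 2: Ratio = 171 / 59 = 2.8983
Step 3: VO2max = 15.3 * 2.8983 = 44.34 mL/kg/min

44.34 mL/kg/min


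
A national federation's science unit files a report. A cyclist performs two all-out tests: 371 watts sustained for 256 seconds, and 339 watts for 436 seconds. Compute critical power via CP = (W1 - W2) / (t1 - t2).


W1 = P1 * t1 = 371 * 256 = 94976 J
W2 = P2 * t2 = 339 * 436 = 147804 J
CP = (94976 - 147804) / (256 - 436)
= 293.49 W

293.49 W


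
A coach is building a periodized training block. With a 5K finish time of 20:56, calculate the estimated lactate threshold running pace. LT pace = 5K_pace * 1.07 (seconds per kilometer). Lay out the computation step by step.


Race duration = 1256 s for 5 km
Average pace = 1256 / 5 = 251.2 s/km
LT pace = 251.2 * 1.07
= 268.78 s/km

268.78 s/km


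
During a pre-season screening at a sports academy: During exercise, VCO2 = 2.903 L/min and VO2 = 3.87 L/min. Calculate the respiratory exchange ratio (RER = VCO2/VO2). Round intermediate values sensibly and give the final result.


RER = VCO2 / VO2
= 2.903 / 3.87
= 0.7501

0.7501


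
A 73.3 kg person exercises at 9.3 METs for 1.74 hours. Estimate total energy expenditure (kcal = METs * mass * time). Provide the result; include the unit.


Energy = METs * mass(kg) * time(h)
= 9.3 * 73.3 * 1.74
= 1186.14 kcal

1186.14 kcal


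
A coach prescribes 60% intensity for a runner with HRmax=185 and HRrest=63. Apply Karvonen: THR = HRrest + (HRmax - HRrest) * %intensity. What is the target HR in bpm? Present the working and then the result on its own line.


Heart rate reserve = 185 - 63 = 122
Intensity fraction = 60 / 100 = 0.6
THR = 63 + 122 * 0.6 = 136.2 bpm

136.2 bpm


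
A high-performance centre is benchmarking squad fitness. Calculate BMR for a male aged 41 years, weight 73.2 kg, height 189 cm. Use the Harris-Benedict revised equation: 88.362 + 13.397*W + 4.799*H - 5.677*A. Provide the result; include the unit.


Substituting values:
W term = 13.397 * 73.2 = 980.6604
H term = 4.799 * 189 = 907.011
A term = 5.677 * 41 = 232.757
BMR = 1743.28 kcal/day

1743.28 kcal/day


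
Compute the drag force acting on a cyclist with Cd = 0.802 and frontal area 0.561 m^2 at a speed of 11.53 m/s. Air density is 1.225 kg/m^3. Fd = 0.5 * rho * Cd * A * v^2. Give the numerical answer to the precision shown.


Step 1: v^2 = 132.9409
Step 2: Fd = 0.5 * 1.225 * 0.802 * 0.561 * 132.9409
= 36.635 N

36.635 N


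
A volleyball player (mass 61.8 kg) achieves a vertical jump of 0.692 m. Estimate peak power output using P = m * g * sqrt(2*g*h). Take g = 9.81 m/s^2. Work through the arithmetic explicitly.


2 * g * h = 2 * 9.81 * 0.692 = 13.57704
sqrt(13.57704) = 3.684704 m/s
P = 61.8 * 9.81 * 3.684704 = 2233.88 W

2233.88 W


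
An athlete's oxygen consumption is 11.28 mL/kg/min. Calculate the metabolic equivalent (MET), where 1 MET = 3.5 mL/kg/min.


MET = VO2 / 3.5
= 11.28 / 3.5
= 3.22 METs

3.22 METs


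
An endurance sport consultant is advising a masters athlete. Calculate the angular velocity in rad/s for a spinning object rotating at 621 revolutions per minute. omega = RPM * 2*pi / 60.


omega = RPM * 2*pi / 60
= 621 * 6.28318531 / 60
= 65.031 rad/s

65.031 rad/s


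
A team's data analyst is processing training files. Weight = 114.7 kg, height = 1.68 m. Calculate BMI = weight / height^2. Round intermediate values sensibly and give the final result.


height^2 = 1.68^2 = 2.8224
BMI = 114.7 / 2.8224 = 40.64 kg/m^2

40.64 kg/m^2


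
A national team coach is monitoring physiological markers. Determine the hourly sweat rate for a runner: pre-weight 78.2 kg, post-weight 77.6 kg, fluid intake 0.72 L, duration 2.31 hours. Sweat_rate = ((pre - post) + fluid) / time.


Mass lost = 78.2 - 77.6 = 0.6 kg
Add fluid consumed: 0.6 + 0.72 = 1.32 L total sweat
Sweat rate = 1.32 / 2.31 = 0.571 L/h

0.571 L/h


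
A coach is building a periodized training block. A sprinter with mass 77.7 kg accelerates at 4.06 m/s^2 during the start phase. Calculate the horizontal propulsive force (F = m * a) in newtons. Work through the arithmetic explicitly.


F = m * a
= 77.7 * 4.06
= 315.46 N

315.46 N


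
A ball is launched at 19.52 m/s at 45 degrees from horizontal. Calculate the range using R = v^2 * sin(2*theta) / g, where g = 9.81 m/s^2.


sin(2 * 45) = sin(90) = 1.0
v^2 = 19.52^2 = 381.0304
R = 381.0304 * 1.0 / 9.81
= 38.841 m

38.841 m


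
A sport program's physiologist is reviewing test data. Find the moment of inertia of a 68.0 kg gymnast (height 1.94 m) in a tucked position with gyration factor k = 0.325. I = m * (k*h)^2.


Radius of gyration = 0.325 * 1.94 = 0.6305 m
I = 68.0 * 0.6305^2
= 68.0 * 0.39753
= 27.032 kg*m^2

27.032 kg*m^2


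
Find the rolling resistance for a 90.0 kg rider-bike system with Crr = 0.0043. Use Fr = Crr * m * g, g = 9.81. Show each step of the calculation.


m * g = 90.0 * 9.81 = 882.9 N
Fr = 0.0043 * 882.9 = 3.796 N

3.796 N


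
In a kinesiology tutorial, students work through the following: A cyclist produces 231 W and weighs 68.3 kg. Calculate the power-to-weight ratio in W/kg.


P/W = power / mass
= 231 / 68.3
= 3.382 W/kg

3.382 W/kg


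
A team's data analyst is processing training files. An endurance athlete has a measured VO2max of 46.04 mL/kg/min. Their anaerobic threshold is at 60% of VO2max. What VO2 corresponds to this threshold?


Anaerobic threshold VO2 = VO2max * 60%
= 46.04 * 0.6
= 27.62 mL/kg/min

27.62 mL/kg/min


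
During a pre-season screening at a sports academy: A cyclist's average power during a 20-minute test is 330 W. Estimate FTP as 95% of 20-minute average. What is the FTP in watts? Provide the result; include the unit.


FTP = 20-min power * 0.95
= 330 * 0.95
= 313.5 W

313.5 W


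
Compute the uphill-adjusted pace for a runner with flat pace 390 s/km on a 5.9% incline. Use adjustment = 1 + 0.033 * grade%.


Adjustment factor = 1 + 0.033 * 5.9 = 1.1947
Grade-adjusted pace = 390 * 1.1947 = 465.93 s/km

465.93 s/km


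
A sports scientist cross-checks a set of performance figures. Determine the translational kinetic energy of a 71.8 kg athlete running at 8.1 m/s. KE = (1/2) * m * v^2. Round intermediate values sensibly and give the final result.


KE = 0.5 * m * v^2
= 0.5 * 71.8 * 8.1^2
= 0.5 * 71.8 * 65.61
= 2355.4 J

2355.4 J


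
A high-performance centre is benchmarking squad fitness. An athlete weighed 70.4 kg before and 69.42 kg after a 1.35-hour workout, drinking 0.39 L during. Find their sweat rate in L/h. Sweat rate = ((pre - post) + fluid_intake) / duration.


Body mass change = 0.98 kg
Total sweat loss = 0.98 + 0.39 = 1.37 L
Rate = 1.37 / 1.35 = 1.015 L/h

1.015 L/h


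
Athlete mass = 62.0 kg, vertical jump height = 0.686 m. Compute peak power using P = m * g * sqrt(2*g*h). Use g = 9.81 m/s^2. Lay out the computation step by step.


sqrt(2 * 9.81 * 0.686) = sqrt(13.45932) = 3.668695 m/s
P = 62.0 * 9.81 * 3.668695
= 2231.37 W

2231.37 W


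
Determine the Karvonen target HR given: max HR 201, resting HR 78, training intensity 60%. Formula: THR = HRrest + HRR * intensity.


HRR = HRmax - HRrest = 201 - 78 = 123
THR = 78 + 123 * 0.6
= 151.8 bpm

151.8 bpm


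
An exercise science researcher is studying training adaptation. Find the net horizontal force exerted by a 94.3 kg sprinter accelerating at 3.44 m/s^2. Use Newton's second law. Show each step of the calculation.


Newton's second law: F = m * a
F = 94.3 * 3.44 = 324.39 N

324.39 N


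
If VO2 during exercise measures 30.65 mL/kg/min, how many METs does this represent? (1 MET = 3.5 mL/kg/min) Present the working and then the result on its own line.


METs = VO2 / 3.5 = 30.65 / 3.5 = 8.76

8.76 METs


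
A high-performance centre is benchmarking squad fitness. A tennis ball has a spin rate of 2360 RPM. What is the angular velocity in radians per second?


Convert RPM to rad/s: multiply by 2*pi and divide by 60
omega = 2360 * 2 * pi / 60
= 247.139 rad/s

247.139 rad/s


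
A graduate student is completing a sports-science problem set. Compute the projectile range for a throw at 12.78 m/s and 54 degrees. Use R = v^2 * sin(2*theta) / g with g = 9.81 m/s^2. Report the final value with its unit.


Two times the angle = 108 degrees
sin(108) = 0.951057
R = 163.3284 * 0.951057 / 9.81 = 15.834 m

15.834 m


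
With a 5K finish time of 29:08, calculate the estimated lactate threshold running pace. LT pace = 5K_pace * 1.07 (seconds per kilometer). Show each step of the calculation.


Race duration = 1748 s for 5 km
Average pace = 1748 / 5 = 349.6 s/km
LT pace = 349.6 * 1.07
= 374.07 s/km

374.07 s/km


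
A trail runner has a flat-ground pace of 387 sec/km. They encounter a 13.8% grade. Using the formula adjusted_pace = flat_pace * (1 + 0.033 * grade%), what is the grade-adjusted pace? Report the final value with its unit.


Grade factor = 1 + 0.033 * 13.8 = 1.4554
Adjusted = 387 * 1.4554 = 563.24 sec/km

563.24 s/km


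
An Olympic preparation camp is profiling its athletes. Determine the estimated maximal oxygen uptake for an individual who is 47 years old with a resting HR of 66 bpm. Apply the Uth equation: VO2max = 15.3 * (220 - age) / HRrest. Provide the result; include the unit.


HRmax = 220 - 47 = 173
VO2max = 15.3 * (173 / 66)
= 15.3 * 2.6212
= 40.1 mL/kg/min

40.1 mL/kg/min


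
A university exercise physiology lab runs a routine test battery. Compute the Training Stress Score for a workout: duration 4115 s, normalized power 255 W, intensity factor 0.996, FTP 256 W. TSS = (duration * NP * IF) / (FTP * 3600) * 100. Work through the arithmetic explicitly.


Product = 4115 * 255 * 0.996 = 1045127.7
Base = 256 * 3600 = 921600
TSS = 1045127.7 / 921600 * 100 = 113.4

113.4 TSS


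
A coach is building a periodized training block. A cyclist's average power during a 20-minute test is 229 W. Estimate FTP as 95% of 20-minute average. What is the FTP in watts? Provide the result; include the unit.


FTP = 20-min power * 0.95
= 229 * 0.95
= 217.55 W

217.55 W


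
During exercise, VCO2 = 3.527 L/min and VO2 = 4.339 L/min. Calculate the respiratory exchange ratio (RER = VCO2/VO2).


RER = VCO2 / VO2
= 3.527 / 4.339
= 0.8129

0.8129


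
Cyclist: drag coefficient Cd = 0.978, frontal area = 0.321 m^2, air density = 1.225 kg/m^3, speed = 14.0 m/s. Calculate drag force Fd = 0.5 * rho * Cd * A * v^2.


v^2 = 14.0^2 = 196.0
Fd = 0.5 * 1.225 * 0.978 * 0.321 * 196.0
= 37.688 N

37.688 N


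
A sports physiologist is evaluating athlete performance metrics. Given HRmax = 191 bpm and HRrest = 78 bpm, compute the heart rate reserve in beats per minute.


Heart rate reserve = maximum HR minus resting HR
HRR = 191 - 78 = 113 bpm

113 bpm


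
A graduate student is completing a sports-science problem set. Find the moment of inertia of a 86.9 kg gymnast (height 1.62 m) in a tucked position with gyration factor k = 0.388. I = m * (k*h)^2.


Radius of gyration = 0.388 * 1.62 = 0.62856 m
I = 86.9 * 0.62856^2
= 86.9 * 0.395088
= 34.333 kg*m^2

34.333 kg*m^2


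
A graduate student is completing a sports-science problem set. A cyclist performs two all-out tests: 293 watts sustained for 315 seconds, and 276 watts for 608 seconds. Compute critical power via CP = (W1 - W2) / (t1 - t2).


W1 = P1 * t1 = 293 * 315 = 92295 J
W2 = P2 * t2 = 276 * 608 = 167808 J
CP = (92295 - 167808) / (315 - 608)
= 257.72 W

257.72 W


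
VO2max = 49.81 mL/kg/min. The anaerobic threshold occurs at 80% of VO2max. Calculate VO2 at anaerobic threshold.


AT fraction = 80 / 100 = 0.8
AT VO2 = 49.81 * 0.8
= 39.85 mL/kg/min

39.85 mL/kg/min


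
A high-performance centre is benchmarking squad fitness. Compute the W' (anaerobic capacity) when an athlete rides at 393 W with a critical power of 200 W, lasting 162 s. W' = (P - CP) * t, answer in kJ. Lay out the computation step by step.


Above-CP power = 193 W
Duration = 162 s
W' = 193 * 162 = 31266 J
Convert: 31266 / 1000 = 31.266 kJ

31.266 kJ


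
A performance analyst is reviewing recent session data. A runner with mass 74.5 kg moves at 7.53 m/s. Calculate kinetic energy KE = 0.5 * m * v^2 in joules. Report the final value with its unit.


v^2 = 7.53^2 = 56.7009
KE = 0.5 * 74.5 * 56.7009
= 2112.11 J

2112.11 J


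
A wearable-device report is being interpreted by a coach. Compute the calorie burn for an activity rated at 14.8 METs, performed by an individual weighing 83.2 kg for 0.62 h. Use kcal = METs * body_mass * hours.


Product of METs and mass = 14.8 * 83.2 = 1231.36
Total kcal = 1231.36 * 0.62 = 763.44 kcal

763.44 kcal


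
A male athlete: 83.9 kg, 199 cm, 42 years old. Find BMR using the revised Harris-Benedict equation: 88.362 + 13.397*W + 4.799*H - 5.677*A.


Intercept = 88.362
Weight contribution = 13.397 * 83.9 = 1124.0083
Height contribution = 4.799 * 199 = 955.001
Age contribution = 5.677 * 42 = 238.434
BMR = 88.362 + 1124.0083 + 955.001 - 238.434
= 1928.94 kcal/day

1928.94 kcal/day


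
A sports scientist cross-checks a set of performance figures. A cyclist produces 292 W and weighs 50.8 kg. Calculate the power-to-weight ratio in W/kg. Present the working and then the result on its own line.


P/W = power / mass
= 292 / 50.8
= 5.748 W/kg

5.748 W/kg


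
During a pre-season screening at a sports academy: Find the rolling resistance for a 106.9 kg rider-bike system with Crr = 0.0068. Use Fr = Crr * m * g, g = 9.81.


m * g = 106.9 * 9.81 = 1048.689 N
Fr = 0.0068 * 1048.689 = 7.131 N

7.131 N


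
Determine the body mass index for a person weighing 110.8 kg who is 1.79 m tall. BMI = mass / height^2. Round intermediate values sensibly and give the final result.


BMI = mass / height^2
= 110.8 / 1.79^2
= 110.8 / 3.2041
= 34.58 kg/m^2

34.58 kg/m^2


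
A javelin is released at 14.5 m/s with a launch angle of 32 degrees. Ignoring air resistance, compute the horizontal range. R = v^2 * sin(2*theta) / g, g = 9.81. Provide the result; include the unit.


Launch speed squared = 210.25
sin(2 * 32 deg) = 0.898794
Range = 210.25 * 0.898794 / 9.81
= 19.263 m

19.263 m


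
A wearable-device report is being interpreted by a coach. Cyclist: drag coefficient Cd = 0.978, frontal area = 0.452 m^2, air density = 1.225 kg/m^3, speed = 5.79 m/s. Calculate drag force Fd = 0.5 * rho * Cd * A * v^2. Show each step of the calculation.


v^2 = 5.79^2 = 33.5241
Fd = 0.5 * 1.225 * 0.978 * 0.452 * 33.5241
= 9.077 N

9.077 N


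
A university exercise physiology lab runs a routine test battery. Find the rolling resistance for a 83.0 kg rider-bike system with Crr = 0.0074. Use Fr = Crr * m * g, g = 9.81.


m * g = 83.0 * 9.81 = 814.23 N
Fr = 0.0074 * 814.23 = 6.025 N

6.025 N


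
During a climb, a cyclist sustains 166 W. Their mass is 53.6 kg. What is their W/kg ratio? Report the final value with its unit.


Power-to-weight = 166 W / 53.6 kg
= 3.097 W/kg

3.097 W/kg


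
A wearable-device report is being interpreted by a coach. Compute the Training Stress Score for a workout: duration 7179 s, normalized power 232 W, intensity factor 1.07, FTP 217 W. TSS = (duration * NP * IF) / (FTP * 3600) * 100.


Product = 7179 * 232 * 1.07 = 1782114.96
Base = 217 * 3600 = 781200
TSS = 1782114.96 / 781200 * 100 = 228.13

228.13 TSS


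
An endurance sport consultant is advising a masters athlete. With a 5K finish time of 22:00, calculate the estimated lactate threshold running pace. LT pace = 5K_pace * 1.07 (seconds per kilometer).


Race duration = 1320 s for 5 km
Average pace = 1320 / 5 = 264.0 s/km
LT pace = 264.0 * 1.07
= 282.48 s/km

282.48 s/km


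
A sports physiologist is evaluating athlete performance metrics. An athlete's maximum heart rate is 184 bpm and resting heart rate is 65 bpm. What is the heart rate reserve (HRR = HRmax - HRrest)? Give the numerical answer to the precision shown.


HRR = HRmax - HRrest
= 184 - 65
= 119 bpm

119 bpm


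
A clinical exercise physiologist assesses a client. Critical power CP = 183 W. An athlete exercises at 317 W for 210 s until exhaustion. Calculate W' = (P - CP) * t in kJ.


P - CP = 317 - 183 = 134 W
W' = 134 * 210 = 28140 J
= 28140 / 1000 = 28.14 kJ

28.14 kJ


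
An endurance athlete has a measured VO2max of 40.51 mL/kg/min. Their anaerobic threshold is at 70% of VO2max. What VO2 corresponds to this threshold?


Anaerobic threshold VO2 = VO2max * 70%
= 40.51 * 0.7
= 28.36 mL/kg/min

28.36 mL/kg/min


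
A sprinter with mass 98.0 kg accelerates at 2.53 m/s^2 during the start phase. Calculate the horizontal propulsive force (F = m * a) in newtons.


F = m * a
= 98.0 * 2.53
= 247.94 N

247.94 N


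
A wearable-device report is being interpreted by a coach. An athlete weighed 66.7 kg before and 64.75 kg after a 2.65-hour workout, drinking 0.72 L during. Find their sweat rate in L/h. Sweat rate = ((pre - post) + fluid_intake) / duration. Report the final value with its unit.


Body mass change = 1.95 kg
Total sweat loss = 1.95 + 0.72 = 2.67 L
Rate = 2.67 / 2.65 = 1.008 L/h

1.008 L/h


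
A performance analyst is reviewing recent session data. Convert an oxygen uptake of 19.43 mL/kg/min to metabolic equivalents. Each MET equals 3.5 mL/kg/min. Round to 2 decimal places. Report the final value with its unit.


One MET = 3.5 mL/kg/min
Number of METs = 19.43 / 3.5
= 5.55 METs

5.55 METs


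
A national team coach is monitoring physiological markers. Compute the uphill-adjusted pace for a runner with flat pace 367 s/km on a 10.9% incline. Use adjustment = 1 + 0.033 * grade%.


Adjustment factor = 1 + 0.033 * 10.9 = 1.3597
Grade-adjusted pace = 367 * 1.3597 = 499.01 s/km

499.01 s/km


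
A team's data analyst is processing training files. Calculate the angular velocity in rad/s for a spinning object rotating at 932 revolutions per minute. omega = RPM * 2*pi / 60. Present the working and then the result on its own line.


omega = RPM * 2*pi / 60
= 932 * 6.28318531 / 60
= 97.599 rad/s

97.599 rad/s


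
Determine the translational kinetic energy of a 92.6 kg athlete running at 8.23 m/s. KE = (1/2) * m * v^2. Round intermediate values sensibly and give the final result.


KE = 0.5 * m * v^2
= 0.5 * 92.6 * 8.23^2
= 0.5 * 92.6 * 67.7329
= 3136.03 J

3136.03 J


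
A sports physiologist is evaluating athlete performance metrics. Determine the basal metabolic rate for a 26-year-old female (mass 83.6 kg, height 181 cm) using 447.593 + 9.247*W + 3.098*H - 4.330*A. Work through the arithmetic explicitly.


BMR = 447.593 + 9.247*83.6 + 3.098*181 - 4.330*26
= 1668.8 kcal/day

1668.8 kcal/day


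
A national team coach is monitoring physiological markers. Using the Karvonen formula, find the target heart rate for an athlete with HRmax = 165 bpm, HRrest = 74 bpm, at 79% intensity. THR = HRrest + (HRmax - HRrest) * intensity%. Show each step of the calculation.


HRR = 165 - 74 = 91
THR = 74 + 91 * 0.79
= 74 + 71.89
= 145.89 bpm

145.89 bpm


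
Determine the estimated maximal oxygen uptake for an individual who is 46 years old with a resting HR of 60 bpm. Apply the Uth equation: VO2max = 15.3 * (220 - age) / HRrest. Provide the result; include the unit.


HRmax = 220 - 46 = 174
VO2max = 15.3 * (174 / 60)
= 15.3 * 2.9
= 44.37 mL/kg/min

44.37 mL/kg/min


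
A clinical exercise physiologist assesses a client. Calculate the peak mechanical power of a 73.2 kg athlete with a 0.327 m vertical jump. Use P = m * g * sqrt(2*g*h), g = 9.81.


First, sqrt(2gh) = sqrt(2 * 9.81 * 0.327)
= sqrt(6.41574) = 2.532931 m/s
Power = 73.2 * 9.81 * 2.532931 = 1818.88 W

1818.88 W


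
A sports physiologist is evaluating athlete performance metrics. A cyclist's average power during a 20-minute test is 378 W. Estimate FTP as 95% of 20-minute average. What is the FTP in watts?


FTP = 20-min power * 0.95
= 378 * 0.95
= 359.1 W

359.1 W


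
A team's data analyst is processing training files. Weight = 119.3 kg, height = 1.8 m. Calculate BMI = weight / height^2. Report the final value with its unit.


height^2 = 1.8^2 = 3.24
BMI = 119.3 / 3.24 = 36.82 kg/m^2

36.82 kg/m^2


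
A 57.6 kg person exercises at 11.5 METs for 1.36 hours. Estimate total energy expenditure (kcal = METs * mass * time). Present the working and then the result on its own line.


Energy = METs * mass(kg) * time(h)
= 11.5 * 57.6 * 1.36
= 900.86 kcal

900.86 kcal


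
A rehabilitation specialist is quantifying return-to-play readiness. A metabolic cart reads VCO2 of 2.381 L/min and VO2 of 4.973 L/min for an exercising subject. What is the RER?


RER = VCO2 / VO2 = 2.381 / 4.973 = 0.4788

0.4788


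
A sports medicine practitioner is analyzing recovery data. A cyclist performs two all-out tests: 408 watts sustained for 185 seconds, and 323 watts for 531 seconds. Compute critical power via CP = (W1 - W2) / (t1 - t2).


W1 = P1 * t1 = 408 * 185 = 75480 J
W2 = P2 * t2 = 323 * 531 = 171513 J
CP = (75480 - 171513) / (185 - 531)
= 277.55 W

277.55 W


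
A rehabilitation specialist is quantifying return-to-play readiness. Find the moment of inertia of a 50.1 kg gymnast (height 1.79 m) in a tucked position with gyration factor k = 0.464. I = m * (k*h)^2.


Radius of gyration = 0.464 * 1.79 = 0.83056 m
I = 50.1 * 0.83056^2
= 50.1 * 0.68983
= 34.56 kg*m^2

34.56 kg*m^2


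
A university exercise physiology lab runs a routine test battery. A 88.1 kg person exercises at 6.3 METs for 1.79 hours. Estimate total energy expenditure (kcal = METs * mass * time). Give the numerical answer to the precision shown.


Energy = METs * mass(kg) * time(h)
= 6.3 * 88.1 * 1.79
= 993.5 kcal

993.5 kcal


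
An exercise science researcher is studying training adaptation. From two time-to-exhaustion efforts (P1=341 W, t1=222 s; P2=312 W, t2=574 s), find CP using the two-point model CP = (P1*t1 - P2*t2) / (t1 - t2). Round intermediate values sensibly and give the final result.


Work in trial 1 = 75702 J
Work in trial 2 = 179088 J
Delta work = -103386 J
Delta time = -352 s
CP = -103386 / -352 = 293.71 W

293.71 W


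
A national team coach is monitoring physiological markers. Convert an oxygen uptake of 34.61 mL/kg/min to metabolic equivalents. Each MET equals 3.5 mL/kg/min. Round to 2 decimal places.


One MET = 3.5 mL/kg/min
Number of METs = 34.61 / 3.5
= 9.89 METs

9.89 METs


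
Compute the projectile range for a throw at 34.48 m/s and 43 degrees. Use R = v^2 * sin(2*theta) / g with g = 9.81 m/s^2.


Two times the angle = 86 degrees
sin(86) = 0.997564
R = 1188.8704 * 0.997564 / 9.81 = 120.894 m

120.894 m


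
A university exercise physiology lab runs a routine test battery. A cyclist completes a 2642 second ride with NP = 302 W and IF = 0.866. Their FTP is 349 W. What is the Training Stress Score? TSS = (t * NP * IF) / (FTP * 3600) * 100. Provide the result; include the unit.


t * NP * IF = 2642 * 302 * 0.866 = 690967.544
FTP * 3600 = 1256400
TSS = (690967.544 / 1256400) * 100 = 55.0

55.0 TSS


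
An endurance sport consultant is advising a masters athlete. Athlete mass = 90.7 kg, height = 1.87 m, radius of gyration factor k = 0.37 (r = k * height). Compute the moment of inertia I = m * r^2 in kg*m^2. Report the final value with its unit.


r = k * height = 0.37 * 1.87 = 0.6919 m
r^2 = 0.6919^2 = 0.478726
I = 90.7 * 0.478726 = 43.42 kg*m^2

43.42 kg*m^2


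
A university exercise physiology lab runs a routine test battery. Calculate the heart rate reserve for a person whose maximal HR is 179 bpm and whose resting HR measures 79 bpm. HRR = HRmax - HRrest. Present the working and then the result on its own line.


HRmax = 179 bpm
HRrest = 79 bpm
HRR = 179 - 79 = 100 bpm

100 bpm


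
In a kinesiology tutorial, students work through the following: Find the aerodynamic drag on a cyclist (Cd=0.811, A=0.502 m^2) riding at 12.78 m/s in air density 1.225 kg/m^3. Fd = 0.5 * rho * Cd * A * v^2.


Fd = 0.5 * 1.225 * 0.811 * 0.502 * 12.78^2
= 0.5 * 1.225 * 0.811 * 0.502 * 163.3284
= 40.728 N

40.728 N


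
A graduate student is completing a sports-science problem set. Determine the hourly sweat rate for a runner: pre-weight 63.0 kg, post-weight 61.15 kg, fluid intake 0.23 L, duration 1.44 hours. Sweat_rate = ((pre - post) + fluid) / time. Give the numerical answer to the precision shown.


Mass lost = 63.0 - 61.15 = 1.85 kg
Add fluid consumed: 1.85 + 0.23 = 2.08 L total sweat
Sweat rate = 2.08 / 1.44 = 1.444 L/h

1.444 L/h


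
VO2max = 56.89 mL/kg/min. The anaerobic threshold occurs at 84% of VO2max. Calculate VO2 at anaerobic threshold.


AT fraction = 84 / 100 = 0.84
AT VO2 = 56.89 * 0.84
= 47.79 mL/kg/min

47.79 mL/kg/min


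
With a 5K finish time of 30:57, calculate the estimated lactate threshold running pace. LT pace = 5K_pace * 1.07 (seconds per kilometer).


Race duration = 1857 s for 5 km
Average pace = 1857 / 5 = 371.4 s/km
LT pace = 371.4 * 1.07
= 397.4 s/km

397.4 s/km


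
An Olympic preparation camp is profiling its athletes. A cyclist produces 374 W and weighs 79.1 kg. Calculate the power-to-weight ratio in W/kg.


P/W = power / mass
= 374 / 79.1
= 4.728 W/kg

4.728 W/kg


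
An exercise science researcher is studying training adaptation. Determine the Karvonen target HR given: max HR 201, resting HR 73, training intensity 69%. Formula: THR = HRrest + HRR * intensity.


HRR = HRmax - HRrest = 201 - 73 = 128
THR = 73 + 128 * 0.69
= 161.32 bpm

161.32 bpm


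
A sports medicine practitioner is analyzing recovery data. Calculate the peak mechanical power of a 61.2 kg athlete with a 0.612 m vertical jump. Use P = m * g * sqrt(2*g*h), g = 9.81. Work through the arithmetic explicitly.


First, sqrt(2gh) = sqrt(2 * 9.81 * 0.612)
= sqrt(12.00744) = 3.465175 m/s
Power = 61.2 * 9.81 * 3.465175 = 2080.39 W

2080.39 W


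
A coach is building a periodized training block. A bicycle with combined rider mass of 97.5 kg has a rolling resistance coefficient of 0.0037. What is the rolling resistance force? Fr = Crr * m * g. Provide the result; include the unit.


Fr = 0.0037 * 97.5 * 9.81
= 0.36075 * 9.81
= 3.539 N

3.539 N


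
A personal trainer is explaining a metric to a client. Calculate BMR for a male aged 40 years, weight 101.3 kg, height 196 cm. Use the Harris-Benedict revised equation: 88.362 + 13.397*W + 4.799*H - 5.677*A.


Substituting values:
W term = 13.397 * 101.3 = 1357.1161
H term = 4.799 * 196 = 940.604
A term = 5.677 * 40 = 227.08
BMR = 2159.0 kcal/day

2159.0 kcal/day


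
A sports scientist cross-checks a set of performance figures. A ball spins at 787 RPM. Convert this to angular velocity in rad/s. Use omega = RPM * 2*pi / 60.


omega = 787 * 2 * pi / 60
= 787 * 6.28318531 / 60
= 4944.867 / 60
= 82.414 rad/s

82.414 rad/s


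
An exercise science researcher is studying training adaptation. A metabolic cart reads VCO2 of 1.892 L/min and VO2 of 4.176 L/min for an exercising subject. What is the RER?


RER = VCO2 / VO2 = 1.892 / 4.176 = 0.4531

0.4531


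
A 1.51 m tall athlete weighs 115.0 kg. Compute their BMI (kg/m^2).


height^2 = 2.2801 m^2
BMI = 115.0 / 2.2801 = 50.44 kg/m^2

50.44 kg/m^2


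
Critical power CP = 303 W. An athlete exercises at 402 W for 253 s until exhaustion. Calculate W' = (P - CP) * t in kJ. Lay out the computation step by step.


P - CP = 402 - 303 = 99 W
W' = 99 * 253 = 25047 J
= 25047 / 1000 = 25.047 kJ

25.047 kJ


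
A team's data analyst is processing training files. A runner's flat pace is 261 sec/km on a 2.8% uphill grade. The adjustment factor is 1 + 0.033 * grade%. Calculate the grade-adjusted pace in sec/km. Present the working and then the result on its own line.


Factor = 1 + 0.033 * 2.8 = 1.0924
Adjusted pace = 261 * 1.0924
= 285.12 sec/km

285.12 s/km


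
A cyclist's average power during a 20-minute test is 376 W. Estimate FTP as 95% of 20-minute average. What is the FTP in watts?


FTP = 20-min power * 0.95
= 376 * 0.95
= 357.2 W

357.2 W


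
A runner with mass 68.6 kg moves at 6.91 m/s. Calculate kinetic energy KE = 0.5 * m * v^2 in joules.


v^2 = 6.91^2 = 47.7481
KE = 0.5 * 68.6 * 47.7481
= 1637.76 J

1637.76 J


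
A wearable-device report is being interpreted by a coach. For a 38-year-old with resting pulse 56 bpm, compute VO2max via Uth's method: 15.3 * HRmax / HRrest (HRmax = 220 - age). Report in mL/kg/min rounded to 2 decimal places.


Step 1: HRmax = 220 - 38 = 182 bpm
Step 2: Ratio = 182 / 56 = 3.25
Step 3: VO2max = 15.3 * 3.25 = 49.73 mL/kg/min

49.73 mL/kg/min


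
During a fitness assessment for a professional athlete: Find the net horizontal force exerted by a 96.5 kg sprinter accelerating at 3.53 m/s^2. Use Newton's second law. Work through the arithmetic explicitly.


Newton's second law: F = m * a
F = 96.5 * 3.53 = 340.65 N

340.65 N


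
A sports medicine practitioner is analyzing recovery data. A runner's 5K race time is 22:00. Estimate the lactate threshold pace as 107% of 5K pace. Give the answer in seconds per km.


Total race time = 22*60 + 0 = 1320 seconds
5K pace = 1320 / 5 = 264.0 sec/km
LT pace = 264.0 * 1.07 = 282.48 sec/km

282.48 s/km
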